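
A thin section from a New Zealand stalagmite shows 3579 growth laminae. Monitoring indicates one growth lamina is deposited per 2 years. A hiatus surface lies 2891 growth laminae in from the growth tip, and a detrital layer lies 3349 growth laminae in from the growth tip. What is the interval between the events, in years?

916 years

3349 − 2891 = 458 growth laminae lie between the two events.
At 2 years per growth lamina, 458 × 2 = 916 years.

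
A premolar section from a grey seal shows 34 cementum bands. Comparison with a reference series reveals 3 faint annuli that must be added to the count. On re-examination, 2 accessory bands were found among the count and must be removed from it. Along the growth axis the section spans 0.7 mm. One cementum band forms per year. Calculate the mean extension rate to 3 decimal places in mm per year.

After corrections the count is 34 − 2 + 3 = 35 cementum bands.
0.7 mm over 35 years gives 0.7 / 35 ≈ 0.020 mm per year.

0.020 mm per year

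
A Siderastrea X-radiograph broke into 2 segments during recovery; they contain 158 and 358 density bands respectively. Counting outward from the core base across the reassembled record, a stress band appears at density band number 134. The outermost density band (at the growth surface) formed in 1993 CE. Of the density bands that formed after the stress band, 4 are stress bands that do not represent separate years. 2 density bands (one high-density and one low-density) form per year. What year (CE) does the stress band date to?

Total density bands = 158 + 358 = 516.
516 − 134 = 382 density bands lie beyond the stress band toward the growth surface.
Removing the 4 false density bands leaves 382 − 4 = 378 true density bands beyond the stress band.
Dividing by 2 density bands per year: 378 / 2 = 189 years.
Counting back 189 years from 1993 CE places the stress band in 1993 − 189 = 1804 CE.

1804 CE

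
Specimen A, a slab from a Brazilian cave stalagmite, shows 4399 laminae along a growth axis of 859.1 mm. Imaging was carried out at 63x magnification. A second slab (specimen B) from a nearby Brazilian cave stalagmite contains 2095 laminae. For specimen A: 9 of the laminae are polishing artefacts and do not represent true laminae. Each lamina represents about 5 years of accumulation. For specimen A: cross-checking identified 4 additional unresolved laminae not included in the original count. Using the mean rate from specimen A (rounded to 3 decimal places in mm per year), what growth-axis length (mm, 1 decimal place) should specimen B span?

Specimen A: true lamina count = 4399 − 9 + 4 = 4394.
Specimen A: multiplying by 5 years per lamina: 4394 × 5 = 21970 years.
A: 859.1 mm over 21970 years gives 859.1 / 21970 ≈ 0.039 mm per year.
Specimen B: 2095 laminae at 5 years each span 2095 × 5 = 10475 years. Length of B = 0.039 × 10475 = 408.5 mm.

408.5 mm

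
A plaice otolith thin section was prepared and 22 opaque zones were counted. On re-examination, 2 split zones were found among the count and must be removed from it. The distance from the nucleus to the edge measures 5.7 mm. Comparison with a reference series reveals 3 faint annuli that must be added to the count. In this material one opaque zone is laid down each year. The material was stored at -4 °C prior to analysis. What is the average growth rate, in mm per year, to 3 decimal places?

After corrections the count is 22 − 2 + 3 = 23 opaque zones.
Mean rate = 5.7 mm / 23 years ≈ 0.248 mm per year.

0.248 mm per year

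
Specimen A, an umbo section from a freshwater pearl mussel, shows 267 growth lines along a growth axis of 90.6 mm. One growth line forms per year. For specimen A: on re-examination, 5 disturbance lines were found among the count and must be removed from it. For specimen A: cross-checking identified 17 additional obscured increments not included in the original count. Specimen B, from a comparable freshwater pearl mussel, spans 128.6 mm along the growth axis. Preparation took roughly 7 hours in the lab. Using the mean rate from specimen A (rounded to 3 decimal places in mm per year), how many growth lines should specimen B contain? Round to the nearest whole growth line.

396 growth lines

Specimen A: adjusted count: 267 − 5 + 17 = 279 growth lines.
A: Mean rate = 90.6 mm / 279 years ≈ 0.325 mm/year.
For B, 128.6 / 0.325 = 395.69 years ≈ 396 growth lines.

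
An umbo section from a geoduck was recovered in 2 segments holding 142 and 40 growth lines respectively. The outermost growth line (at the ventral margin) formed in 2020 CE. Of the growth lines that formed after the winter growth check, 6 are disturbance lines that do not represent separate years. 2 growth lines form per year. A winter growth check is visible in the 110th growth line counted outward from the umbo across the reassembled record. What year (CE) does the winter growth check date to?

Total growth lines = 142 + 40 = 182.
Between growth line 110 and the ventral margin there are 182 − 110 = 72 growth lines.
Excluding 6 false growth lines: 72 − 6 = 66.
With 2 growth lines per year, 66 / 2 = 33 years.
Counting back 33 years from 2020 CE places the winter growth check in 2020 − 33 = 1987 CE.

1987 CE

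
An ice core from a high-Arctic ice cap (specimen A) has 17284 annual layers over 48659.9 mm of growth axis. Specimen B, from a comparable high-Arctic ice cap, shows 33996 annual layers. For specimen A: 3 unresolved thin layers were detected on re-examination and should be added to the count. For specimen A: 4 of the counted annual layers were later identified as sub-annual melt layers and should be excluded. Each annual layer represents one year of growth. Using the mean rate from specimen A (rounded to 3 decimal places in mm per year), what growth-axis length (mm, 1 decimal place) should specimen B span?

Specimen A: correcting the raw count gives 17284 − 4 + 3 = 17283 true annual layers.
A: 48659.9 mm over 17283 years gives 48659.9 / 17283 ≈ 2.815 mm per year.
B's length ≈ 2.815 × 33996 = 95698.7 mm.

95698.7 mm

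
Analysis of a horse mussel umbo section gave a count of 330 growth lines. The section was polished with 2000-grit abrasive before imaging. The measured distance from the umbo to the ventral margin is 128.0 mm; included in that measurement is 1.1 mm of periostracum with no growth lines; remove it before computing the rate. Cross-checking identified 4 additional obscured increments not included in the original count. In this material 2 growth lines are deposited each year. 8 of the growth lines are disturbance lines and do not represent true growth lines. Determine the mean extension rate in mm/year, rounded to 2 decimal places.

Adjusted count: 330 − 8 + 4 = 326 growth lines.
326 growth lines at 2 per year is 326 / 2 = 163 years.
Net length = 128.0 − 1.1 = 126.9 mm.
Extension rate ≈ 126.9 / 163 = 0.78 mm/year.

0.78 mm/year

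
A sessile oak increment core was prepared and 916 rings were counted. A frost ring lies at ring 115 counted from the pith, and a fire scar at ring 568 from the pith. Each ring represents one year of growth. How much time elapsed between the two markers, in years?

568 − 115 = 453 rings lie between the two events.
One ring per year makes the interval 453 years.

453 yr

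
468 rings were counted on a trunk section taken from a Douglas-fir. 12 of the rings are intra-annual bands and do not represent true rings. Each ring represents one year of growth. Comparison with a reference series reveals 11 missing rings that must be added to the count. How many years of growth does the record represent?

True ring count = 468 − 12 + 11 = 467.
One ring per year makes the duration 467 years.

467 yr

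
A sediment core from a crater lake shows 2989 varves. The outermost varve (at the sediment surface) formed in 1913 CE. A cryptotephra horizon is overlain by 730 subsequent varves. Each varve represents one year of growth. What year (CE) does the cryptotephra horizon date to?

1183 CE

There are 730 varves younger than the cryptotephra horizon.
Counting back 730 years from 1913 CE places the cryptotephra horizon in 1913 − 730 = 1183 CE.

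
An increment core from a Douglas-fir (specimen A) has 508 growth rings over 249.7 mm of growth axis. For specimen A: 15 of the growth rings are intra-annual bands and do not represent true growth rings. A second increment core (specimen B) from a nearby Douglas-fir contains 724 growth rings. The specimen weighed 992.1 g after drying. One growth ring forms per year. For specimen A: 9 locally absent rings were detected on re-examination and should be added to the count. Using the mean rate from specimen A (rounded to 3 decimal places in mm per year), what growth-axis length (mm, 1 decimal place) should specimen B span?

Specimen A: adjusted count: 508 − 15 + 9 = 502 growth rings.
A: Extension rate ≈ 249.7 / 502 = 0.497 mm/yr.
Length of B = 0.497 × 724 = 359.8 mm.

359.8 mm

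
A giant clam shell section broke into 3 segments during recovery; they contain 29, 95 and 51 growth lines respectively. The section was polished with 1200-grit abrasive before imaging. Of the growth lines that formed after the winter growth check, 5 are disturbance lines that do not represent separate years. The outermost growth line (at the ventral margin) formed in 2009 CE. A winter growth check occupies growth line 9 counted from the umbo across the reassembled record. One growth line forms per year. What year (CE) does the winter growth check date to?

1848 CE

Total growth lines = 29 + 95 + 51 = 175.
Between growth line 9 and the ventral margin there are 175 − 9 = 166 growth lines.
166 − 5 false = 161 true growth lines after the winter growth check.
Counting back 161 years from 2009 CE places the winter growth check in 2009 − 161 = 1848 CE.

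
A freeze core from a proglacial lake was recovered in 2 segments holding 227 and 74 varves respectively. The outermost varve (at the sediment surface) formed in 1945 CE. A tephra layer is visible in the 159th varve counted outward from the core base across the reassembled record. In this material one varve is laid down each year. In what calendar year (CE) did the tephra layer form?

Total varves = 227 + 74 = 301.
Between varve 159 and the sediment surface there are 301 − 159 = 142 varves.
1945 − 142 = 1803 CE.

1803 CE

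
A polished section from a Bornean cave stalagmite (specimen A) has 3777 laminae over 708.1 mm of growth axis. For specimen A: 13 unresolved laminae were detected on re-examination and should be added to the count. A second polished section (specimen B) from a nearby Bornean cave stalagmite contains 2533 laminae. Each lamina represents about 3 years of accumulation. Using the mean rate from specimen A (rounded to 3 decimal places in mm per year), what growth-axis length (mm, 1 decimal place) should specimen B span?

471.1 mm

Specimen A: adjusted count: 3777 + 13 = 3790 laminae.
Specimen A: multiplying by 3 years per lamina: 3790 × 3 = 11370 years.
A: Mean rate = 708.1 mm / 11370 years ≈ 0.062 mm/yr.
Specimen B: 2533 laminae at 3 years each span 2533 × 3 = 7599 years. B's length ≈ 0.062 × 7599 = 471.1 mm.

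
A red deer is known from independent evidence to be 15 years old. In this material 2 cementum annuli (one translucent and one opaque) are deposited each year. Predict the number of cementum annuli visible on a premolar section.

With 2 cementum annuli per year, 15 years would produce 15 × 2 = 30 cementum annuli.
So 30 cementum annuli should be present.

30 cementum annuli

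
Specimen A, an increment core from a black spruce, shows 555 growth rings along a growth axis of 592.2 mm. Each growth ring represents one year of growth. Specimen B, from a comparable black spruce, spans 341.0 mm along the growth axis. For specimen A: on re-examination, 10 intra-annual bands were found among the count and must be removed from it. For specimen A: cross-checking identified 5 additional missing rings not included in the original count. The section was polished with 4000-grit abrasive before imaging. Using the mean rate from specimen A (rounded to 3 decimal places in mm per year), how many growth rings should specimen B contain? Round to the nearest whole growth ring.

317 growth rings

Specimen A: correcting the raw count gives 555 − 10 + 5 = 550 true growth rings.
A: 592.2 mm over 550 years gives 592.2 / 550 ≈ 1.077 mm per year.
B spans 341.0 / 1.077 = 316.62 years ≈ 317 growth rings.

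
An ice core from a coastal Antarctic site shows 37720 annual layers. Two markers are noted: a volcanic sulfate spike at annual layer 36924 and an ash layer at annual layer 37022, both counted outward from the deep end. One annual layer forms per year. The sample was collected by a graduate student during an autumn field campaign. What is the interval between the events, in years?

98 years

The two markers are separated by 37022 − 36924 = 98 annual layers.
At one annual layer per year, 98 years elapsed between them.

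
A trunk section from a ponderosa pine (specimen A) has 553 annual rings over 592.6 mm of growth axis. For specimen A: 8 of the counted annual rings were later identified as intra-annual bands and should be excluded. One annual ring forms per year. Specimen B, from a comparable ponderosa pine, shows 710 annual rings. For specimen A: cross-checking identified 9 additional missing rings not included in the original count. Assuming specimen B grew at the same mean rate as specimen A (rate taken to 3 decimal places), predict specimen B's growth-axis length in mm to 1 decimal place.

759.7 mm

Specimen A: after corrections the count is 553 − 8 + 9 = 554 annual rings.
A: 592.6 mm over 554 years gives 592.6 / 554 ≈ 1.070 mm/year.
Length of B = 1.070 × 710 = 759.7 mm.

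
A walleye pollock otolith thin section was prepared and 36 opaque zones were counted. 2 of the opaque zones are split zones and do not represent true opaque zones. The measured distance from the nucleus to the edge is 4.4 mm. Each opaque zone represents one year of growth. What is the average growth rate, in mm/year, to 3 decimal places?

0.129 mm/year

After corrections the count is 36 − 2 = 34 opaque zones.
Extension rate ≈ 4.4 / 34 = 0.129 mm/year.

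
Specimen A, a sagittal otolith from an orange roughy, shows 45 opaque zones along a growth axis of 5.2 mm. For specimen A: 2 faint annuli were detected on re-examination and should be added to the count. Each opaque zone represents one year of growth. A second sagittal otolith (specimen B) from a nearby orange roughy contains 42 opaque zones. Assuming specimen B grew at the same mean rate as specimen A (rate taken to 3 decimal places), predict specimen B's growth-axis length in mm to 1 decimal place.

4.7 mm

Specimen A: adjusted count: 45 + 2 = 47 opaque zones.
A: Extension rate ≈ 5.2 / 47 = 0.111 mm/year.
B's length ≈ 0.111 × 42 = 4.7 mm.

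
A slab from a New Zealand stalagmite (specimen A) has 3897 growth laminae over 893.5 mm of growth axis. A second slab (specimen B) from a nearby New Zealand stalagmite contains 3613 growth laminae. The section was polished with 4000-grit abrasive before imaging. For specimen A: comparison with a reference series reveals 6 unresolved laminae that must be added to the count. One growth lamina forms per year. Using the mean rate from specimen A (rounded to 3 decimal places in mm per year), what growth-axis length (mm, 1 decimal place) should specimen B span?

Specimen A: correcting the raw count gives 3897 + 6 = 3903 true growth laminae.
A: Mean rate = 893.5 mm / 3903 years ≈ 0.229 mm per year.
B's length ≈ 0.229 × 3613 = 827.4 mm.

827.4 mm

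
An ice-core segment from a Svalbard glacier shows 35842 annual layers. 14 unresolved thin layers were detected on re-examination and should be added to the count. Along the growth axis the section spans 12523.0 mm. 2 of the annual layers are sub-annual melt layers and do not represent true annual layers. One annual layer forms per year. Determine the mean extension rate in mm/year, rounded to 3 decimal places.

Correcting the raw count gives 35842 − 2 + 14 = 35854 true annual layers.
Mean rate = 12523.0 mm / 35854 years ≈ 0.349 mm/year.

0.349 mm/year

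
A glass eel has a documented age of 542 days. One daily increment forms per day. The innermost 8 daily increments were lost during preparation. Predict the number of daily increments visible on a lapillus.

At one daily increment per day, 542 days correspond to 542 daily increments.
542 − 8 missed = 534 daily increments expected in the prepared section.

534 daily increments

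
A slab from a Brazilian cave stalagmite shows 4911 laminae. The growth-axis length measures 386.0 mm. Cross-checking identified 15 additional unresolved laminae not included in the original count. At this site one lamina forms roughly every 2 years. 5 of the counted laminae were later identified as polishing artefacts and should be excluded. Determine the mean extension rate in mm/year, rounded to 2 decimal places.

True lamina count = 4911 − 5 + 15 = 4921.
4921 laminae at 2 years each span 4921 × 2 = 9842 years.
386.0 mm over 9842 years gives 386.0 / 9842 ≈ 0.04 mm/year.

0.04 mm/year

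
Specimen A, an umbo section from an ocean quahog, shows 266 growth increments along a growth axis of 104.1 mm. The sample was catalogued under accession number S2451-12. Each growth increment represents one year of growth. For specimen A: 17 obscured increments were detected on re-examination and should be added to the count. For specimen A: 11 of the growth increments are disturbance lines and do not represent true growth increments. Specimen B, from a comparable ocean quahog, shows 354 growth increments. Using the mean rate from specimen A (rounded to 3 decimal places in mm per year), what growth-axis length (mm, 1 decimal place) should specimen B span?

135.6 mm

Specimen A: after corrections the count is 266 − 11 + 17 = 272 growth increments.
A: Extension rate ≈ 104.1 / 272 = 0.383 mm/year.
B's length ≈ 0.383 × 354 = 135.6 mm.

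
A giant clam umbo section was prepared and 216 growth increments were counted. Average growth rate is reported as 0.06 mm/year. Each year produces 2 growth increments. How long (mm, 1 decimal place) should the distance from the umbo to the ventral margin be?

Dividing by 2 growth increments per year: 216 / 2 = 108 years.
Length ≈ 0.06 × 108 = 6.5 mm.

6.5 mm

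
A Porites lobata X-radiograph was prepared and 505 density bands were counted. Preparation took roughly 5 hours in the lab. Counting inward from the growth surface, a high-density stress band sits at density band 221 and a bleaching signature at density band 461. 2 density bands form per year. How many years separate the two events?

120 years

461 − 221 = 240 density bands lie between the two events.
With 2 density bands per year, 240 / 2 = 120 years.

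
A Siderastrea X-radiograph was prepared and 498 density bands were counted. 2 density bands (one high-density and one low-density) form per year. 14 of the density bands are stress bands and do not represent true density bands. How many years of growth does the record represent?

242 years

Adjusted count: 498 − 14 = 484 density bands.
484 density bands at 2 per year is 484 / 2 = 242 years.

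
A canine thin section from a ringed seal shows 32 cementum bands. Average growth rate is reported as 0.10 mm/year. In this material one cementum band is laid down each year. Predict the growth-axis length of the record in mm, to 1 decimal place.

The record spans 32 years at 0.10 mm per year.
Predicted length = 0.10 mm/year × 32 years = 3.2 mm.

3.2 mm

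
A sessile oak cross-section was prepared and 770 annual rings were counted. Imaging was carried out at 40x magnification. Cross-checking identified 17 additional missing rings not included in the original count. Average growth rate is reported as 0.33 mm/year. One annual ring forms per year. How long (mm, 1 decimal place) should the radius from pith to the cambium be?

259.7 mm

True annual ring count = 770 + 17 = 787.
787 years at 0.33 mm/year gives 0.33 × 787 = 259.7 mm.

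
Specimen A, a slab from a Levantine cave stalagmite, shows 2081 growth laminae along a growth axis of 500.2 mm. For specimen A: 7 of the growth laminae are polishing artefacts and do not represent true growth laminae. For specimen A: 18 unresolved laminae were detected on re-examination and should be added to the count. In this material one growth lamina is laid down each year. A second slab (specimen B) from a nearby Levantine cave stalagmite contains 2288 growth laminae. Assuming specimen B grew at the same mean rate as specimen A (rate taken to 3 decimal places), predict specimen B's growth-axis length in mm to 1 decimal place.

Specimen A: after corrections the count is 2081 − 7 + 18 = 2092 growth laminae.
A: Mean rate = 500.2 mm / 2092 years ≈ 0.239 mm per year.
For B, 0.239 mm/year × 2288 years = 546.8 mm.

546.8 mm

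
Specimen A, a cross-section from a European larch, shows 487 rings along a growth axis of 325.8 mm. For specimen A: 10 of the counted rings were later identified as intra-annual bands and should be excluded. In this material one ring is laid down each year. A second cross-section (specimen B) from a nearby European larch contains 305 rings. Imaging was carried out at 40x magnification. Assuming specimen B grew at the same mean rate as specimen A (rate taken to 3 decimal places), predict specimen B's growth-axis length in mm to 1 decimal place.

208.3 mm

Specimen A: true ring count = 487 − 10 = 477.
A: 325.8 mm over 477 years gives 325.8 / 477 ≈ 0.683 mm/year.
B's length ≈ 0.683 × 305 = 208.3 mm.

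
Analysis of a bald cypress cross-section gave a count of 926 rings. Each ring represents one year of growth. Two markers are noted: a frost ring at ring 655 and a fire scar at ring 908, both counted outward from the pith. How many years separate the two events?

253 yr

Separation: 908 − 655 = 253 rings.
At one ring per year, 253 years elapsed between them.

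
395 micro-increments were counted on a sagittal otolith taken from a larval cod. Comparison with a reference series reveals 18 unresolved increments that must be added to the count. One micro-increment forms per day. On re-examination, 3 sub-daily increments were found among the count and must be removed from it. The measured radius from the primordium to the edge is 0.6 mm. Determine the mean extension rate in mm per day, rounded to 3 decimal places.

0.001 mm per day

True micro-increment count = 395 − 3 + 18 = 410.
Mean rate = 0.6 mm / 410 days ≈ 0.001 mm per day.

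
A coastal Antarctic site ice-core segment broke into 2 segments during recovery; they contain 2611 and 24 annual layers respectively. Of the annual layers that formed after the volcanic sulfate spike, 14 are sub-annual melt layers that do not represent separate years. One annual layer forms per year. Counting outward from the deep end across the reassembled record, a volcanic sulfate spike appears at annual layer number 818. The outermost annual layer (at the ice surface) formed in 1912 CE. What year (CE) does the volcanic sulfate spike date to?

Total annual layers = 2611 + 24 = 2635.
Between annual layer 818 and the ice surface there are 2635 − 818 = 1817 annual layers.
1817 − 14 false = 1803 true annual layers after the volcanic sulfate spike.
The annual layer at the ice surface is 1912 CE, so the volcanic sulfate spike dates to 1912 − 1803 = 109 CE.

109 CE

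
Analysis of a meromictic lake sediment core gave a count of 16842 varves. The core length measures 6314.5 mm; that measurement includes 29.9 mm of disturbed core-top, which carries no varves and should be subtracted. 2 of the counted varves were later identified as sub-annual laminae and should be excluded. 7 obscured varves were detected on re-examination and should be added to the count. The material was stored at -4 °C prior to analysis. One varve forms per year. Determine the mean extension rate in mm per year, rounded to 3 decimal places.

0.373 mm per year

Correcting the raw count gives 16842 − 2 + 7 = 16847 true varves.
The growth record spans 6314.5 − 29.9 = 6284.6 mm.
6284.6 mm over 16847 years gives 6284.6 / 16847 ≈ 0.373 mm per year.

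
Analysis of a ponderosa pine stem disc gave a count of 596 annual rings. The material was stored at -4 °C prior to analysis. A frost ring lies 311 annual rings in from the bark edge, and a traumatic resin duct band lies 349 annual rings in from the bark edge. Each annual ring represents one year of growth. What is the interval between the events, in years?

38 years

349 − 311 = 38 annual rings lie between the two events.
That is 38 years at one annual ring per year.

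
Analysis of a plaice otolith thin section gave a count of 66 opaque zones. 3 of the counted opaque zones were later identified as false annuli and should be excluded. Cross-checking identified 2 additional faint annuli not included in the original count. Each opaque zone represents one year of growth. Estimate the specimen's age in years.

65 yr

Adjusted count: 66 − 3 + 2 = 65 opaque zones.
With a one-to-one opaque zone periodicity this is 65 years.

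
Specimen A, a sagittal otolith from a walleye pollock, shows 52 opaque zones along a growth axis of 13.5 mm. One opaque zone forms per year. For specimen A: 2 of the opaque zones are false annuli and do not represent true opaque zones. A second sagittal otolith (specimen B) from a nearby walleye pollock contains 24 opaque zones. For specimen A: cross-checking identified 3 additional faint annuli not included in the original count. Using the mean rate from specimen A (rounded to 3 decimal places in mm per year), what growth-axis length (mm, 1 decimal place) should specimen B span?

6.1 mm

Specimen A: true opaque zone count = 52 − 2 + 3 = 53.
A: Mean rate = 13.5 mm / 53 years ≈ 0.255 mm/year.
For B, 0.255 mm/year × 24 years = 6.1 mm.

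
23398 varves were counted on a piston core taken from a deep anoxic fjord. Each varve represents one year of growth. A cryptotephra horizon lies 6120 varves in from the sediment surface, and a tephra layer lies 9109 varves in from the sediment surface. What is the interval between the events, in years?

2989 years

9109 − 6120 = 2989 varves lie between the two events.
That is 2989 years at one varve per year.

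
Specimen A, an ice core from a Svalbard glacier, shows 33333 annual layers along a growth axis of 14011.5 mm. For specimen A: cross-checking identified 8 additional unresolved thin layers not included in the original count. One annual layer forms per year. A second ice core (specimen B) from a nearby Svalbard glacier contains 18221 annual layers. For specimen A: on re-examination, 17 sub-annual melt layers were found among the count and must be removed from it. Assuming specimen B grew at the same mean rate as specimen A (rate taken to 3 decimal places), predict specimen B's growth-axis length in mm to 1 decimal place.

7652.8 mm

Specimen A: after corrections the count is 33333 − 17 + 8 = 33324 annual layers.
A: Extension rate ≈ 14011.5 / 33324 = 0.420 mm per year.
B's length ≈ 0.420 × 18221 = 7652.8 mm.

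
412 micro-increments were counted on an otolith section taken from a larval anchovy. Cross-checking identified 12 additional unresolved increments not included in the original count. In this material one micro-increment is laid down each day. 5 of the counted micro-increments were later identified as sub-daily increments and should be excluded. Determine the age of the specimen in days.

419 days

After corrections the count is 412 − 5 + 12 = 419 micro-increments.
One micro-increment per day makes the duration 419 days.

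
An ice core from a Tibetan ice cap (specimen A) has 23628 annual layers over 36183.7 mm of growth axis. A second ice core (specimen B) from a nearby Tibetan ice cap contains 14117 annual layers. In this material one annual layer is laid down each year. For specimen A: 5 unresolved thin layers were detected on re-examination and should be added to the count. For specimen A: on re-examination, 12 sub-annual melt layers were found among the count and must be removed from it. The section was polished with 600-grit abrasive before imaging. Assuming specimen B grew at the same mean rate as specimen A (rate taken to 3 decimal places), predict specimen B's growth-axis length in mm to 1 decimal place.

Specimen A: true annual layer count = 23628 − 12 + 5 = 23621.
A: Extension rate ≈ 36183.7 / 23621 = 1.532 mm/year.
For B, 1.532 mm/year × 14117 years = 21627.2 mm.

21627.2 mm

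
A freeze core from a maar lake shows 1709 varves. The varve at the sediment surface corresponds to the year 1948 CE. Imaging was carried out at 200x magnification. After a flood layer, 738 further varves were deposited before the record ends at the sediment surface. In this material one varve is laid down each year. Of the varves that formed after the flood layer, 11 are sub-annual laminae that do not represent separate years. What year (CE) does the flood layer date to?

1221 CE

738 varves formed after the flood layer.
Excluding 11 false varves: 738 − 11 = 727.
Counting back 727 years from 1948 CE places the flood layer in 1948 − 727 = 1221 CE.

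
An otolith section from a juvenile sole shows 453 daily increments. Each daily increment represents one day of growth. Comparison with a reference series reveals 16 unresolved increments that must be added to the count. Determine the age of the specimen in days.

469 days

Correcting the raw count gives 453 + 16 = 469 true daily increments.
One daily increment per day makes the duration 469 days.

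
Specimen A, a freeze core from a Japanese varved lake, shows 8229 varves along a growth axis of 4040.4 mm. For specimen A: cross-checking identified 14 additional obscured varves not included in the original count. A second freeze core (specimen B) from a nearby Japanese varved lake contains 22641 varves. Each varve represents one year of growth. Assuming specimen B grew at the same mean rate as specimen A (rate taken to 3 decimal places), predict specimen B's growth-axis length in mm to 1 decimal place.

Specimen A: adjusted count: 8229 + 14 = 8243 varves.
A: Mean rate = 4040.4 mm / 8243 years ≈ 0.490 mm/yr.
B's length ≈ 0.490 × 22641 = 11094.1 mm.

11094.1 mm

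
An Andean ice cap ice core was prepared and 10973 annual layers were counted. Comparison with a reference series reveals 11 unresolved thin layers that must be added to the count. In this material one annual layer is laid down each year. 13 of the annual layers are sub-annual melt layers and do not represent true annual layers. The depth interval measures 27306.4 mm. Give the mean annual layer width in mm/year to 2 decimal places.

True annual layer count = 10973 − 13 + 11 = 10971.
27306.4 mm over 10971 years gives 27306.4 / 10971 ≈ 2.49 mm/year.

2.49 mm/year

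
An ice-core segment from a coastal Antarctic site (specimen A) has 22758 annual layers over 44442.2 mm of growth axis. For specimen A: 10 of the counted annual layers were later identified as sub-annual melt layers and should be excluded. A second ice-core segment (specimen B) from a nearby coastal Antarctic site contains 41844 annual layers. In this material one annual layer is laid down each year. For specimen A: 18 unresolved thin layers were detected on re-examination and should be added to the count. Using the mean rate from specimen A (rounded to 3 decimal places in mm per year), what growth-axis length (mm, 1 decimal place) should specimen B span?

Specimen A: after corrections the count is 22758 − 10 + 18 = 22766 annual layers.
A: Extension rate ≈ 44442.2 / 22766 = 1.952 mm per year.
For B, 1.952 mm/year × 41844 years = 81679.5 mm.

81679.5 mm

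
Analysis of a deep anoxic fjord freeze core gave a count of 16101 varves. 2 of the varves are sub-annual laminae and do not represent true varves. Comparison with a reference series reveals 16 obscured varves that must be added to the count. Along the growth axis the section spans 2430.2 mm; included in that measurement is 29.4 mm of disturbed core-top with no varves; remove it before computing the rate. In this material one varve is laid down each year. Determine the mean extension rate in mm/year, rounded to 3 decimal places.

0.149 mm/year

Correcting the raw count gives 16101 − 2 + 16 = 16115 true varves.
The growth record spans 2430.2 − 29.4 = 2400.8 mm.
2400.8 mm over 16115 years gives 2400.8 / 16115 ≈ 0.149 mm/year.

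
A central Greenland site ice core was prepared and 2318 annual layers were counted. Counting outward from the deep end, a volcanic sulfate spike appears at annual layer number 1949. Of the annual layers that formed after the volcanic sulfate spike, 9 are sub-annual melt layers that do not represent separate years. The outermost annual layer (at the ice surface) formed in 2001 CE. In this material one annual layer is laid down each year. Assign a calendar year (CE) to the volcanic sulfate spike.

1641 CE

2318 − 1949 = 369 annual layers lie beyond the volcanic sulfate spike toward the ice surface.
369 − 9 false = 360 true annual layers after the volcanic sulfate spike.
The annual layer at the ice surface is 2001 CE, so the volcanic sulfate spike dates to 2001 − 360 = 1641 CE.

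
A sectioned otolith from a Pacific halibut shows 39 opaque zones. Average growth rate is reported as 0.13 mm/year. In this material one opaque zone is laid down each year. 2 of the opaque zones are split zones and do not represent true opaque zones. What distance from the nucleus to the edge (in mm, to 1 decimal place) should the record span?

Adjusted count: 39 − 2 = 37 opaque zones.
Length ≈ 0.13 × 37 = 4.8 mm.

4.8 mm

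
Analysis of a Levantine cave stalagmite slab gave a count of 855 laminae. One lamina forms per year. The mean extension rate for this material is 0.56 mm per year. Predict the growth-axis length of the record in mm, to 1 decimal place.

The record spans 855 years at 0.56 mm per year.
Length ≈ 0.56 × 855 = 478.8 mm.

478.8 mm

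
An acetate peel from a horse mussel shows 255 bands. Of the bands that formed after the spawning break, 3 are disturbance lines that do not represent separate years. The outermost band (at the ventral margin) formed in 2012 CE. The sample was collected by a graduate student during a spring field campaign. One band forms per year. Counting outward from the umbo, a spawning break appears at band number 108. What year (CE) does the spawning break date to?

The spawning break sits at band 108 from the umbo, so 255 − 108 = 147 bands formed after it.
Removing the 3 false bands leaves 147 − 3 = 144 true bands beyond the spawning break.
The band at the ventral margin is 2012 CE, so the spawning break dates to 2012 − 144 = 1868 CE.

1868 CE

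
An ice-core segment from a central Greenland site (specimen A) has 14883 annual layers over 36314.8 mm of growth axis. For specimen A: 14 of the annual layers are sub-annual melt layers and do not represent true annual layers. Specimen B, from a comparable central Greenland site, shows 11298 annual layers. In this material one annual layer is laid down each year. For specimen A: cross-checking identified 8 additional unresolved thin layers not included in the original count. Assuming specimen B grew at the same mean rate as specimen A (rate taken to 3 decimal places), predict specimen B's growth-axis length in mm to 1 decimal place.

Specimen A: true annual layer count = 14883 − 14 + 8 = 14877.
A: Mean rate = 36314.8 mm / 14877 years ≈ 2.441 mm per year.
Length of B = 2.441 × 11298 = 27578.4 mm.

27578.4 mm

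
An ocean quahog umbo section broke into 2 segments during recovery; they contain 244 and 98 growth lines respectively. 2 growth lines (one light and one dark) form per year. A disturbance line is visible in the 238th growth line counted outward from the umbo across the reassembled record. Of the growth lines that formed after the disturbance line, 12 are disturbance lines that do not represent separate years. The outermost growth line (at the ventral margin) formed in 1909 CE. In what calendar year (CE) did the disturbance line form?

1863 CE

Total growth lines = 244 + 98 = 342.
The disturbance line sits at growth line 238 from the umbo, so 342 − 238 = 104 growth lines formed after it.
Excluding 12 false growth lines: 104 − 12 = 92.
With 2 growth lines per year, 92 / 2 = 46 years.
1909 − 46 = 1863 CE.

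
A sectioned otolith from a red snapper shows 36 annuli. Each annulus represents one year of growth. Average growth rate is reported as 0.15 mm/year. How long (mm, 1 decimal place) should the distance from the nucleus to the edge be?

The record spans 36 years at 0.15 mm per year.
Length ≈ 0.15 × 36 = 5.4 mm.

5.4 mm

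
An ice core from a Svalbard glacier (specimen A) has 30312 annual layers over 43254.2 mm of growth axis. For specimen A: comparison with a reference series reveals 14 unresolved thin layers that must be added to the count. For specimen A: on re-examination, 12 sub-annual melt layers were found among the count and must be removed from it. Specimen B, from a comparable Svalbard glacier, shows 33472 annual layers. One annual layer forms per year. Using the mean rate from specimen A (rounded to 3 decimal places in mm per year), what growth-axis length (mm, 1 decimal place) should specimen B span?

Specimen A: adjusted count: 30312 − 12 + 14 = 30314 annual layers.
A: 43254.2 mm over 30314 years gives 43254.2 / 30314 ≈ 1.427 mm/yr.
Length of B = 1.427 × 33472 = 47764.5 mm.

47764.5 mm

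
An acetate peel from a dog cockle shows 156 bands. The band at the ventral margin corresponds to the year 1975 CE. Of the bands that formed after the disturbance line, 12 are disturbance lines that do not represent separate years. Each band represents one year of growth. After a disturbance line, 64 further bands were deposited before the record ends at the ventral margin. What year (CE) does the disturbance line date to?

64 bands post-date the disturbance line.
Removing the 12 false bands leaves 64 − 12 = 52 true bands beyond the disturbance line.
Counting back 52 years from 1975 CE places the disturbance line in 1975 − 52 = 1923 CE.

1923 CE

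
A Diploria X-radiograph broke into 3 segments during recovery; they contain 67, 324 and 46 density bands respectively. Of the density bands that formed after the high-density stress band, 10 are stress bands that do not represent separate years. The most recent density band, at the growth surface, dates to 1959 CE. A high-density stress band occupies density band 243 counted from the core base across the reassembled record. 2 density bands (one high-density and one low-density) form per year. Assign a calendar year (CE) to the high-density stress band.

Total density bands = 67 + 324 + 46 = 437.
Between density band 243 and the growth surface there are 437 − 243 = 194 density bands.
194 − 10 false = 184 true density bands after the high-density stress band.
With 2 density bands per year, 184 / 2 = 92 years.
1959 − 92 = 1867 CE.

1867 CE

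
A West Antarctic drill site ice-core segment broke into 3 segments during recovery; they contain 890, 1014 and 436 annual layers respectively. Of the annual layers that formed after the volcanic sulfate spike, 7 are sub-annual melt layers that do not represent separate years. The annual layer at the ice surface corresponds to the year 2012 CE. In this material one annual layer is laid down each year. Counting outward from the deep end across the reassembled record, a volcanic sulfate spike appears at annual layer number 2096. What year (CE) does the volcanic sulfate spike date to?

Total annual layers = 890 + 1014 + 436 = 2340.
The volcanic sulfate spike sits at annual layer 2096 from the deep end, so 2340 − 2096 = 244 annual layers formed after it.
Excluding 7 false annual layers: 244 − 7 = 237.
The annual layer at the ice surface is 2012 CE, so the volcanic sulfate spike dates to 2012 − 237 = 1775 CE.

1775 CE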